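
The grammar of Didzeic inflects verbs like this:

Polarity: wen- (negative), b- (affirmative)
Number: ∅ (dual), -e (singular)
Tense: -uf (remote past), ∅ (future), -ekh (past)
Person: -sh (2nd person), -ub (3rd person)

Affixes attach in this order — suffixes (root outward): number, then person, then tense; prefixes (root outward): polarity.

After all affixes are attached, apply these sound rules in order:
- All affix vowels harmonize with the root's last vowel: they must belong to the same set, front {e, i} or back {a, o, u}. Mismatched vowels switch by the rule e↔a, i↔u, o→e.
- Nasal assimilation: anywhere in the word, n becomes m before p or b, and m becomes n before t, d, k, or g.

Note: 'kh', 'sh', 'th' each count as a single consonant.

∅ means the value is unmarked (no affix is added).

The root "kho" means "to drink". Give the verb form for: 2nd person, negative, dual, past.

wankhoshakh

number = dual: zero marking, form stays kho.
Attach person 2nd person -sh → khosh.
Attach polarity negative wen- → wenkhosh.
Attach tense past -ekh → wenkhoshekh.
Apply vowel harmony: wenkhoshekh → wankhoshakh.
Nasal assimilation: no change.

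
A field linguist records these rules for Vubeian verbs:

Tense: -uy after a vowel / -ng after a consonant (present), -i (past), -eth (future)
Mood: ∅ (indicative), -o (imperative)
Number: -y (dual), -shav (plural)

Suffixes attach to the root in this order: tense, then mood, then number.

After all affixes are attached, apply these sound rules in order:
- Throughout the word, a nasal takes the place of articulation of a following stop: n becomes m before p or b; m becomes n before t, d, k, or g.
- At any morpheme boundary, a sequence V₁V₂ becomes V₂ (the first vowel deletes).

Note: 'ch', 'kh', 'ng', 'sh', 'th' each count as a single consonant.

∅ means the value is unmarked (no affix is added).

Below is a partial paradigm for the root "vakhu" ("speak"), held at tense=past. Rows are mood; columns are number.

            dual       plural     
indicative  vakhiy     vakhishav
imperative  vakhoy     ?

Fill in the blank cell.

Attach tense past -i → vakhui.
Attach mood imperative -o → vakhuio.
Attach number plural -shav → vakhuioshav.
Nasal assimilation: no change.
Apply vowel deletion: vakhuioshav → vakhoshav.

vakhoshav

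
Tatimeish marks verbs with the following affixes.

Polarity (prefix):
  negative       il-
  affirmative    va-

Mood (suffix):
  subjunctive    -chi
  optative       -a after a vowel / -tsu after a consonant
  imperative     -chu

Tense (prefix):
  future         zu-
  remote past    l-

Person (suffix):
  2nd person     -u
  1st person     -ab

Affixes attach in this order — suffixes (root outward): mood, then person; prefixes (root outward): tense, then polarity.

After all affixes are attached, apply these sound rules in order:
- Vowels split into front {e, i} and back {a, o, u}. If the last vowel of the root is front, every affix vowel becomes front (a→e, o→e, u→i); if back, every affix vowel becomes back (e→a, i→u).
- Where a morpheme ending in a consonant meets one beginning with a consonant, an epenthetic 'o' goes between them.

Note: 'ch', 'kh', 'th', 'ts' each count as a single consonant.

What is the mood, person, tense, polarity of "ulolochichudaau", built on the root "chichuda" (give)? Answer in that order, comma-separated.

Segment: il-l-chichuda-a-u.
mood: -a/tsu → optative.
person: -u → 2nd person.
tense: l- → remote past.
polarity: il- → negative.

optative, 2nd person, remote past, negative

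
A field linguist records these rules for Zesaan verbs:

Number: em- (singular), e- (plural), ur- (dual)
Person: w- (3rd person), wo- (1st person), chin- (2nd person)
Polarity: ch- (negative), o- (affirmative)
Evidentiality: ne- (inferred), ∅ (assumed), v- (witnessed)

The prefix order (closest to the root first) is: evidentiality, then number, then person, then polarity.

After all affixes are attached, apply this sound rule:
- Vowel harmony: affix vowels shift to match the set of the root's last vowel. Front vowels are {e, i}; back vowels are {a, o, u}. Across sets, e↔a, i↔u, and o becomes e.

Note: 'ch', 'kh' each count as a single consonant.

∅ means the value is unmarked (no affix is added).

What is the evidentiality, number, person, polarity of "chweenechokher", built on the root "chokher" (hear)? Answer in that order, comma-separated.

Segment: ch-wo-e-ne-chokher.
evidentiality: ne- → inferred.
number: e- → plural.
person: wo- → 1st person.
polarity: ch- → negative.

inferred, plural, 1st person, negative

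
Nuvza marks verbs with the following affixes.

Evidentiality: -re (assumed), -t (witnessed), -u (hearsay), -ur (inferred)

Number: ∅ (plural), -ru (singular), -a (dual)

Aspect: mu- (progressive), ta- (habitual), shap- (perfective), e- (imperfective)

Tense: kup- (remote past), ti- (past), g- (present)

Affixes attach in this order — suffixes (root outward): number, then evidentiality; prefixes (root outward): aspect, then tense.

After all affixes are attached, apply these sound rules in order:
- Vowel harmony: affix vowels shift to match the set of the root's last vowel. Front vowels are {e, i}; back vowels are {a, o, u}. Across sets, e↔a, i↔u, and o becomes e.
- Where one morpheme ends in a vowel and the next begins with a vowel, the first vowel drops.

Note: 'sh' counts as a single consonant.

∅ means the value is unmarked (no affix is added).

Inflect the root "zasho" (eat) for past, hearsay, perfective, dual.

tushapzashu

Attach number dual -a → zashoa.
Attach evidentiality hearsay -u → zashoau.
Attach aspect perfective shap- → shapzashoau.
Attach tense past ti- → tishapzashoau.
Apply vowel harmony: tishapzashoau → tushapzashoau.
Apply vowel deletion: tushapzashoau → tushapzashu.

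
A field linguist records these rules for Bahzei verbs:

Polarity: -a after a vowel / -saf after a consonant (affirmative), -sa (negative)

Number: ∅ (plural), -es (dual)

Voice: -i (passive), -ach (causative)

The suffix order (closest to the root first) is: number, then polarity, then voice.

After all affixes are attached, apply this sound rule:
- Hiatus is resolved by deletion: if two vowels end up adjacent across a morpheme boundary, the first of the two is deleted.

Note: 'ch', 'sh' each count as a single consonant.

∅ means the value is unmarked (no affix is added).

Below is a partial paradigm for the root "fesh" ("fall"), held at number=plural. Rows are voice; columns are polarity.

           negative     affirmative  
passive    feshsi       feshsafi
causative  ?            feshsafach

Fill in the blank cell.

feshsach

number = plural: zero marking, form stays fesh.
Attach polarity negative -sa → feshsa.
Attach voice causative -ach → feshsaach.
Apply vowel deletion: feshsaach → feshsach.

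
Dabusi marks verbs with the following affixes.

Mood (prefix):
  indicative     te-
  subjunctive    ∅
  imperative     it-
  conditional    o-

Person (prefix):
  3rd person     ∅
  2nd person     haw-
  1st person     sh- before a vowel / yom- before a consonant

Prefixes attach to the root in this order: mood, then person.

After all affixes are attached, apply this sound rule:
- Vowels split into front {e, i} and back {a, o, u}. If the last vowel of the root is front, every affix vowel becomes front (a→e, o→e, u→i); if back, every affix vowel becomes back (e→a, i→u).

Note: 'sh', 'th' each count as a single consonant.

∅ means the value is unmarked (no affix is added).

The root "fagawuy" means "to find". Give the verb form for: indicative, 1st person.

Attach mood indicative te- → tefagawuy.
Attach person 1st person yom- (before consonant 't') → yomtefagawuy.
Apply vowel harmony: yomtefagawuy → yomtafagawuy.

yomtafagawuy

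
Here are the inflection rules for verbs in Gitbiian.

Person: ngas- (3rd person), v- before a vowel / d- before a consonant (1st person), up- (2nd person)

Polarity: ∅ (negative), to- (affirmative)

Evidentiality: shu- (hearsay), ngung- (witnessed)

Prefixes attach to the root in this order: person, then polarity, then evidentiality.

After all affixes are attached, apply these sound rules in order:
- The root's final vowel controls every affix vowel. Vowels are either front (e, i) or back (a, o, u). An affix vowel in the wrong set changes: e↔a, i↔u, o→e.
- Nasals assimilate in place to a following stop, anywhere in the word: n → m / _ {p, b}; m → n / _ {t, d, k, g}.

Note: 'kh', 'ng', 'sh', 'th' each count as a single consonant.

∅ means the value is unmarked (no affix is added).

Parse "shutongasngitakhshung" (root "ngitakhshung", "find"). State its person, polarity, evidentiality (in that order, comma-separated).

Segment: shu-to-ngas-ngitakhshung.
person: ngas- → 3rd person.
polarity: to- → affirmative.
evidentiality: shu- → hearsay.

3rd person, affirmative, hearsay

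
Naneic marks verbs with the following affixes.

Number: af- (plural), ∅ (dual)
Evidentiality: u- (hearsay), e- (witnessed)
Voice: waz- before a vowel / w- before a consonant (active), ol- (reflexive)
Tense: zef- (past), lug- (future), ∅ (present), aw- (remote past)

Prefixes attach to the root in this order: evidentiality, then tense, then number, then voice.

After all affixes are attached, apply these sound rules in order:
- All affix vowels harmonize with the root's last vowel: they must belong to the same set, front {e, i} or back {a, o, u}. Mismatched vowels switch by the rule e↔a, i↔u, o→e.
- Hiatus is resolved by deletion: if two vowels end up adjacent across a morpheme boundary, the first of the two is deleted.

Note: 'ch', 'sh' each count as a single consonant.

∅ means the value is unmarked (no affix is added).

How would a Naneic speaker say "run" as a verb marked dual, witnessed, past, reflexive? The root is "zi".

elzefezi

Attach evidentiality witnessed e- → ezi.
Attach tense past zef- → zefezi.
number = dual: zero marking, form stays zefezi.
Attach voice reflexive ol- → olzefezi.
Apply vowel harmony: olzefezi → elzefezi.
Vowel deletion: no change.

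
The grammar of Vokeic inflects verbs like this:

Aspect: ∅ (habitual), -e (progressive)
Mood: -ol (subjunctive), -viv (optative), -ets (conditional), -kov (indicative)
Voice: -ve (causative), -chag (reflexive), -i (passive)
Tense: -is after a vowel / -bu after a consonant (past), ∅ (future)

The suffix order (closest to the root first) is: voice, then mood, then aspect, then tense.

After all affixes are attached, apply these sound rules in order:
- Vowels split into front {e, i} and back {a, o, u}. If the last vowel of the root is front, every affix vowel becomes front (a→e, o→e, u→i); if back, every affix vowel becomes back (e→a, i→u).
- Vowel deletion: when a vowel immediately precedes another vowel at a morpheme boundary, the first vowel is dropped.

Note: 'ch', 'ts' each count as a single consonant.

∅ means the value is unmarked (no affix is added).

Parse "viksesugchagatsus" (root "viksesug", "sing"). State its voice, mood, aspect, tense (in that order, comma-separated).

reflexive, conditional, progressive, past

Segment: viksesug-chag-ets-e-is.
voice: -chag → reflexive.
mood: -ets → conditional.
aspect: -e → progressive.
tense: -is/bu → past.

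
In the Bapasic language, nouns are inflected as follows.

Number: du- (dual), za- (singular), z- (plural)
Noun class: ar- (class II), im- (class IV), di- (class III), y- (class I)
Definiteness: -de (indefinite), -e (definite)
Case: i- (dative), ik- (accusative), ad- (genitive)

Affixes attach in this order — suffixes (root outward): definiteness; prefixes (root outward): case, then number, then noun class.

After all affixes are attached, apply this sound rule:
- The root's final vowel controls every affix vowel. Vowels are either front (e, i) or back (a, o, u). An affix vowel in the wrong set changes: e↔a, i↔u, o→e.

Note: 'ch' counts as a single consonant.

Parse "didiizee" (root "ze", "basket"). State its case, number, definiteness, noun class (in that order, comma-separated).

Segment: di-du-i-ze-e.
case: i- → dative.
number: du- → dual.
definiteness: -e → definite.
noun class: di- → class III.

dative, dual, definite, class III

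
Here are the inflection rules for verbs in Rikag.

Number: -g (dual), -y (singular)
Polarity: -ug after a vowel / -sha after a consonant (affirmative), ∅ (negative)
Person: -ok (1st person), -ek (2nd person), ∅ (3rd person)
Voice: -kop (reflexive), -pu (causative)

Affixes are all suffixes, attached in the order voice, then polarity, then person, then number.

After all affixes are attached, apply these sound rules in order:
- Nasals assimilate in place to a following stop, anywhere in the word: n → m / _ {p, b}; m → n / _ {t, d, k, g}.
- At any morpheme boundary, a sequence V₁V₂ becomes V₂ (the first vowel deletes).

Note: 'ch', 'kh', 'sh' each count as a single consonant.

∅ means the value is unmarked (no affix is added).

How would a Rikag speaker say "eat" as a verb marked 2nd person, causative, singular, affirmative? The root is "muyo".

Attach voice causative -pu → muyopu.
Attach polarity affirmative -ug (after vowel 'u') → muyopuug.
Attach person 2nd person -ek → muyopuugek.
Attach number singular -y → muyopuugeky.
Nasal assimilation: no change.
Apply vowel deletion: muyopuugeky → muyopugeky.

muyopugeky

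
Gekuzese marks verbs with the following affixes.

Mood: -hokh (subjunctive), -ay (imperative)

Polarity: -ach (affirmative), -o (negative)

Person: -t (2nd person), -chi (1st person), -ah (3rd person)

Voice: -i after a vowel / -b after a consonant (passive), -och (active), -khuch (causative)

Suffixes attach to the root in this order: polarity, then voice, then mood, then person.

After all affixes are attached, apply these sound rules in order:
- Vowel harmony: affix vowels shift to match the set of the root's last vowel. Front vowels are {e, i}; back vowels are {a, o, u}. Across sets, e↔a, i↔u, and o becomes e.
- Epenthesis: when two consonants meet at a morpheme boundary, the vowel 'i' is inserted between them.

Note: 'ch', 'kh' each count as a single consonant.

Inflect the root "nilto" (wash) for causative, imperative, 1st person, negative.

niltookhuchayichu

Attach polarity negative -o → niltoo.
Attach voice causative -khuch → niltookhuch.
Attach mood imperative -ay → niltookhuchay.
Attach person 1st person -chi → niltookhuchaychi.
Apply vowel harmony: niltookhuchaychi → niltookhuchaychu.
Apply epenthesis: niltookhuchaychu → niltookhuchayichu.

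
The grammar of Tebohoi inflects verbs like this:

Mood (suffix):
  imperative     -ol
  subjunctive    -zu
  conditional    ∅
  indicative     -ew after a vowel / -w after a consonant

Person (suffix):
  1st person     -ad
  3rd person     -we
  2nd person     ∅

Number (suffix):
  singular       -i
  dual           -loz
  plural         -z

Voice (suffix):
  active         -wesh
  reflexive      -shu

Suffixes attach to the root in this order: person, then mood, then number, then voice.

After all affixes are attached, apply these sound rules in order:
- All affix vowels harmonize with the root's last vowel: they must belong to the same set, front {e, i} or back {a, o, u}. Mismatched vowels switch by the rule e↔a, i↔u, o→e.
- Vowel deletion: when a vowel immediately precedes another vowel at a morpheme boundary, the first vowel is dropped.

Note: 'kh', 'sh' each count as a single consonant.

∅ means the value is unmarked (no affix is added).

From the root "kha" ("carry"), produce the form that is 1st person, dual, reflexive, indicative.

khadwlozshu

Attach person 1st person -ad → khaad.
Attach mood indicative -w (after consonant 'd') → khaadw.
Attach number dual -loz → khaadwloz.
Attach voice reflexive -shu → khaadwlozshu.
Vowel harmony: no change.
Apply vowel deletion: khaadwlozshu → khadwlozshu.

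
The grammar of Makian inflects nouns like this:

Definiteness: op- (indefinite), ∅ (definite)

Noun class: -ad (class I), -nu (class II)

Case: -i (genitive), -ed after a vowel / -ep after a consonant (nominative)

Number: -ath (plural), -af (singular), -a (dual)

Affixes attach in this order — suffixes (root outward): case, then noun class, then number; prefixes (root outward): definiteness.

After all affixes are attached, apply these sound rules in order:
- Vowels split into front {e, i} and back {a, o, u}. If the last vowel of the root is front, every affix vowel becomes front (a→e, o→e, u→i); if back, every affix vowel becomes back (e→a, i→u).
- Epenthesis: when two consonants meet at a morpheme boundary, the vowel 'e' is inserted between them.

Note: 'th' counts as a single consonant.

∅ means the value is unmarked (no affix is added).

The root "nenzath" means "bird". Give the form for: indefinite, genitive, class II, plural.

Attach definiteness indefinite op- → opnenzath.
Attach case genitive -i → opnenzathi.
Attach noun class class II -nu → opnenzathinu.
Attach number plural -ath → opnenzathinuath.
Apply vowel harmony: opnenzathinuath → opnenzathunuath.
Apply epenthesis: opnenzathunuath → openenzathunuath.

openenzathunuath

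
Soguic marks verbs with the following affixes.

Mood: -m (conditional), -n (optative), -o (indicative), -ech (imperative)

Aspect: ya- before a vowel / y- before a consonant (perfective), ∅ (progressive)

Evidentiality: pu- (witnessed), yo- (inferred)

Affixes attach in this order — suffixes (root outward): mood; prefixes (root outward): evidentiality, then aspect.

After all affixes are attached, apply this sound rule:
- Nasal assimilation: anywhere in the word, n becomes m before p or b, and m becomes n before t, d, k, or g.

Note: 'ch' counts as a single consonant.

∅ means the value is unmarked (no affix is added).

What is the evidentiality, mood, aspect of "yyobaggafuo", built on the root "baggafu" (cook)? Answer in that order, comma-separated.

inferred, indicative, perfective

Segment: y-yo-baggafu-o.
evidentiality: yo- → inferred.
mood: -o → indicative.
aspect: ya/y- → perfective.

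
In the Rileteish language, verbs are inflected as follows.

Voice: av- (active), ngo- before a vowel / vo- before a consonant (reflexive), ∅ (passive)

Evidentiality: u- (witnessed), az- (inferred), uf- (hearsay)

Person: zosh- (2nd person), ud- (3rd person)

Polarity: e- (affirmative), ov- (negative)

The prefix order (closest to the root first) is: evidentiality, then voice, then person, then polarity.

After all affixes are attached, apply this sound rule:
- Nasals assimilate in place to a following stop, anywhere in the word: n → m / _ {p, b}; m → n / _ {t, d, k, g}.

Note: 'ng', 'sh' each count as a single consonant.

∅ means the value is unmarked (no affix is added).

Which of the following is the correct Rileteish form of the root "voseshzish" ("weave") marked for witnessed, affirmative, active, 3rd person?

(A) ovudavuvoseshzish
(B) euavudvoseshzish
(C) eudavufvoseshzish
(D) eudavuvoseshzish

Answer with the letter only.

D

Attach evidentiality witnessed u- → uvoseshzish.
Attach voice active av- → avuvoseshzish.
Attach person 3rd person ud- → udavuvoseshzish.
Attach polarity affirmative e- → eudavuvoseshzish.
Nasal assimilation: no change.
So the correct form is eudavuvoseshzish, option (D).
(A) ovudavuvoseshzish is wrong: it uses negative instead of affirmative for polarity.
(C) eudavufvoseshzish is wrong: it uses hearsay instead of witnessed for evidentiality.
(B) euavudvoseshzish is wrong: it has the affixes in the wrong order.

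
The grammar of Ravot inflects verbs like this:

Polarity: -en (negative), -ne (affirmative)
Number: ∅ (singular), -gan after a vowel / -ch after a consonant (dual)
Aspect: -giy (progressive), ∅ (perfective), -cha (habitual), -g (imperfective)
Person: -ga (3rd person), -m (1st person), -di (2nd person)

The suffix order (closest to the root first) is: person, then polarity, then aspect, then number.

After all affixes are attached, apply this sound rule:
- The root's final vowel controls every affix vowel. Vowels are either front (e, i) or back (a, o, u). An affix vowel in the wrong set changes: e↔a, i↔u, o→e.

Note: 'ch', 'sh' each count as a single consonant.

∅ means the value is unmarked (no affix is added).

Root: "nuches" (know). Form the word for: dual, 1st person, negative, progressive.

Attach person 1st person -m → nuchesm.
Attach polarity negative -en → nuchesmen.
Attach aspect progressive -giy → nuchesmengiy.
Attach number dual -ch (after consonant 'y') → nuchesmengiych.
Vowel harmony: no change.

nuchesmengiych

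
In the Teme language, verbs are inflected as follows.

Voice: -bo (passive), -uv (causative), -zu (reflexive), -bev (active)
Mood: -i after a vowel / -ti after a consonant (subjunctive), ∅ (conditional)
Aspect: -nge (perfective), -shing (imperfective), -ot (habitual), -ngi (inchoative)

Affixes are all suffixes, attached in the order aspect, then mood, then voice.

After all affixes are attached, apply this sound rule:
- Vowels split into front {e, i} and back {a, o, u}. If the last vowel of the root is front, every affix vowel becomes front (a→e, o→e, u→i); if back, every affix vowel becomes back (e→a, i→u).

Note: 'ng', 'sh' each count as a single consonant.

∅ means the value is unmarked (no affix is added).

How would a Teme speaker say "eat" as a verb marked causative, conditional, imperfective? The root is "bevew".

bevewshingiv

Attach aspect imperfective -shing → bevewshing.
mood = conditional: zero marking, form stays bevewshing.
Attach voice causative -uv → bevewshinguv.
Apply vowel harmony: bevewshinguv → bevewshingiv.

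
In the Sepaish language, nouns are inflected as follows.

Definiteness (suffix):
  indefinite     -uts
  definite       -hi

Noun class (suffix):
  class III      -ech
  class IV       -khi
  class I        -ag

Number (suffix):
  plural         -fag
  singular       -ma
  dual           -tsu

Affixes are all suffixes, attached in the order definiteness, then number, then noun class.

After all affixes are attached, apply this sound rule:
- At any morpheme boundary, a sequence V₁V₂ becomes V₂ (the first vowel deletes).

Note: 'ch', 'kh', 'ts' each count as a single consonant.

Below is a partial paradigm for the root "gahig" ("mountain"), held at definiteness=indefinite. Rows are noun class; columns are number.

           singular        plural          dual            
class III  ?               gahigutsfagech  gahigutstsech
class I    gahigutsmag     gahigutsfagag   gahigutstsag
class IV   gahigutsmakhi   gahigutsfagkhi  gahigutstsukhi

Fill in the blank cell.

gahigutsmech

Attach definiteness indefinite -uts → gahiguts.
Attach number singular -ma → gahigutsma.
Attach noun class class III -ech → gahigutsmaech.
Apply vowel deletion: gahigutsmaech → gahigutsmech.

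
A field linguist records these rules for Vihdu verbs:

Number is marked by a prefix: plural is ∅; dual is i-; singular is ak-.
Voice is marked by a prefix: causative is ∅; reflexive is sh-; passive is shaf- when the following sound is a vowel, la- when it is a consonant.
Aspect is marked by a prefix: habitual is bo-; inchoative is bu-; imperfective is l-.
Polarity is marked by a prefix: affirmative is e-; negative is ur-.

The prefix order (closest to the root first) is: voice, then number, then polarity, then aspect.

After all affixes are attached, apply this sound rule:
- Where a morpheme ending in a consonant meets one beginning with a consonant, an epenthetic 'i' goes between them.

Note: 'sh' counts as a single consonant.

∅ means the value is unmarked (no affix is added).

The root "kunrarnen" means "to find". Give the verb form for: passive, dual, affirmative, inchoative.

bueilakunrarnen

Attach voice passive la- (before consonant 'k') → lakunrarnen.
Attach number dual i- → ilakunrarnen.
Attach polarity affirmative e- → eilakunrarnen.
Attach aspect inchoative bu- → bueilakunrarnen.
Epenthesis: no change.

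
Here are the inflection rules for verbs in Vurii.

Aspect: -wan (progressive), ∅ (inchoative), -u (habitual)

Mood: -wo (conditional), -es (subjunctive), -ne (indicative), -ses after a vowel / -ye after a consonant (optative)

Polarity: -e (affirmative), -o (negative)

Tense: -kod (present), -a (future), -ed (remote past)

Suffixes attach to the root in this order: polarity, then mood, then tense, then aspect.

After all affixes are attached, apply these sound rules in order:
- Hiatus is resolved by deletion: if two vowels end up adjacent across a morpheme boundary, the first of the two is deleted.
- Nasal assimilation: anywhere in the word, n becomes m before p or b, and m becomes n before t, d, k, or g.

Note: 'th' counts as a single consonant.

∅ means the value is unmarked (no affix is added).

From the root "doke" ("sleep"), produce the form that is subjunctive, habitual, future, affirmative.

dokesu

Attach polarity affirmative -e → dokee.
Attach mood subjunctive -es → dokeees.
Attach tense future -a → dokeeesa.
Attach aspect habitual -u → dokeeesau.
Apply vowel deletion: dokeeesau → dokesu.
Nasal assimilation: no change.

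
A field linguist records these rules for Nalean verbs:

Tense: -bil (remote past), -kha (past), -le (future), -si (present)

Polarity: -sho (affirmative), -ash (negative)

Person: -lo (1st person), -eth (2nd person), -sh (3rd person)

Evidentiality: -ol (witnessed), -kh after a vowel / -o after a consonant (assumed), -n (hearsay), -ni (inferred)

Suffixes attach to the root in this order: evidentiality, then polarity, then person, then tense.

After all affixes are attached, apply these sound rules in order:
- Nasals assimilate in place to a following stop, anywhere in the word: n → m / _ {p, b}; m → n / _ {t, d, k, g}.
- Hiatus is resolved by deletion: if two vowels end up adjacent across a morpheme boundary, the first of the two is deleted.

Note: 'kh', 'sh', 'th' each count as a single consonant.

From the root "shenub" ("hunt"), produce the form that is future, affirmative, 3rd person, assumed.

Attach evidentiality assumed -o (after consonant 'b') → shenubo.
Attach polarity affirmative -sho → shenubosho.
Attach person 3rd person -sh → shenuboshosh.
Attach tense future -le → shenuboshoshle.
Nasal assimilation: no change.
Vowel deletion: no change.

shenuboshoshle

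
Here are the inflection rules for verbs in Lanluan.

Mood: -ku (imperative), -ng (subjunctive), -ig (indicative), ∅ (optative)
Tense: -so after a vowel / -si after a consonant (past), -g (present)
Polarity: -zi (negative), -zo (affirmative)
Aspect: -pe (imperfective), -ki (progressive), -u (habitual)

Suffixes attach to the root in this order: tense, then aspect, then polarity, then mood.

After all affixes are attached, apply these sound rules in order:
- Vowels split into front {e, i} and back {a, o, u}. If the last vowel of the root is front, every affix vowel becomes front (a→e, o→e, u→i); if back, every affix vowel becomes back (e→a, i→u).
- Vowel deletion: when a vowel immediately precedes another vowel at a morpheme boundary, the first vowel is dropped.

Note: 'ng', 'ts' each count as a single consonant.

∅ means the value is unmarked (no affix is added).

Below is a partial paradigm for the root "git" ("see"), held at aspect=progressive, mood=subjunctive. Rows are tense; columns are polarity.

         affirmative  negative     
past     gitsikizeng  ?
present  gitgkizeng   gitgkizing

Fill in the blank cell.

gitsikizing

Attach tense past -si (after consonant 't') → gitsi.
Attach aspect progressive -ki → gitsiki.
Attach polarity negative -zi → gitsikizi.
Attach mood subjunctive -ng → gitsikizing.
Vowel harmony: no change.
Vowel deletion: no change.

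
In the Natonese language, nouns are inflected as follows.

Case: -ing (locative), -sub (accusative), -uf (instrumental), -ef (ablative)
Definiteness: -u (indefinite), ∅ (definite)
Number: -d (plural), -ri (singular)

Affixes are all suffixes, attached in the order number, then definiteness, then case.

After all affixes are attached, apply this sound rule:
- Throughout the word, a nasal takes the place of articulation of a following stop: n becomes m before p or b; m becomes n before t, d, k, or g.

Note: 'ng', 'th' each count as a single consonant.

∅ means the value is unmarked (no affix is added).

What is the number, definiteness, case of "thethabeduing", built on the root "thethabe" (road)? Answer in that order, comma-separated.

plural, indefinite, locative

Segment: thethabe-d-u-ing.
number: -d → plural.
definiteness: -u → indefinite.
case: -ing → locative.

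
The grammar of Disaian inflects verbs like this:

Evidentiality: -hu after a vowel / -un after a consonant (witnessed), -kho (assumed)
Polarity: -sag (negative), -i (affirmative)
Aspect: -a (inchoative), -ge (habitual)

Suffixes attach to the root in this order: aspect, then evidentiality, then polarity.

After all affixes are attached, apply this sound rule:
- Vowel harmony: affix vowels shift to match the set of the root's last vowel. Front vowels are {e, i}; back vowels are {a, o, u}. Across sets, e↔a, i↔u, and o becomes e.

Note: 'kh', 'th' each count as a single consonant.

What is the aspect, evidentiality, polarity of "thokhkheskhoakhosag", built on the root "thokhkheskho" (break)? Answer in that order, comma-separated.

Segment: thokhkheskho-a-kho-sag.
aspect: -a → inchoative.
evidentiality: -kho → assumed.
polarity: -sag → negative.

inchoative, assumed, negative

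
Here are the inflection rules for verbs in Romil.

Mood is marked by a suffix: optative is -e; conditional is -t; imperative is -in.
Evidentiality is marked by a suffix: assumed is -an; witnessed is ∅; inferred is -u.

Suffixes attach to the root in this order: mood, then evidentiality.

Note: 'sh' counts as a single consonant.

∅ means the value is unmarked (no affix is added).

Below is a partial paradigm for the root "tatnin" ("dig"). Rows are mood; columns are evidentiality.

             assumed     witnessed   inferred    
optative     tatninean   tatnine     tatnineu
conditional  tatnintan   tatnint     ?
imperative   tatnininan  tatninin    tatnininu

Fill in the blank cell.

tatnintu

Attach mood conditional -t → tatnint.
Attach evidentiality inferred -u → tatnintu.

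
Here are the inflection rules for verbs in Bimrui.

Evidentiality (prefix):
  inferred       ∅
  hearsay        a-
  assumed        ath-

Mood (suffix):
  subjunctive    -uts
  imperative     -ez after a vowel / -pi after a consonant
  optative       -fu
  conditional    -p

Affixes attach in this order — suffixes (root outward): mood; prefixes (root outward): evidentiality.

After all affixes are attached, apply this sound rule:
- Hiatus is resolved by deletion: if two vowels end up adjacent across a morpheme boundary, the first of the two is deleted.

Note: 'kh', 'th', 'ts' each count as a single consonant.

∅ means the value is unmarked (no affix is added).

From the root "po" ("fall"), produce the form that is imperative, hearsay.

Attach evidentiality hearsay a- → apo.
Attach mood imperative -ez (after vowel 'o') → apoez.
Apply vowel deletion: apoez → apez.

apez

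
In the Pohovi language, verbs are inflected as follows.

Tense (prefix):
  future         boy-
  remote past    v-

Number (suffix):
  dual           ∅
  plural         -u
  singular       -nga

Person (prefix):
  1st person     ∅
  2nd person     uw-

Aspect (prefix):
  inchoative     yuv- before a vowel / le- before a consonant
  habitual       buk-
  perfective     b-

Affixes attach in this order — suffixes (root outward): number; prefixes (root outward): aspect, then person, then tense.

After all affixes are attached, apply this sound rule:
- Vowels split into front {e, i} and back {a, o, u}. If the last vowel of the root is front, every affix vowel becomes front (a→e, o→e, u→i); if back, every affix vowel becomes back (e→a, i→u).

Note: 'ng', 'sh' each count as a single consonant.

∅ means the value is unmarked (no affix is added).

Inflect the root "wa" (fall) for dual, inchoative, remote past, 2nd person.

Attach aspect inchoative le- (before consonant 'w') → lewa.
Attach person 2nd person uw- → uwlewa.
Attach tense remote past v- → vuwlewa.
number = dual: zero marking, form stays vuwlewa.
Apply vowel harmony: vuwlewa → vuwlawa.

vuwlawa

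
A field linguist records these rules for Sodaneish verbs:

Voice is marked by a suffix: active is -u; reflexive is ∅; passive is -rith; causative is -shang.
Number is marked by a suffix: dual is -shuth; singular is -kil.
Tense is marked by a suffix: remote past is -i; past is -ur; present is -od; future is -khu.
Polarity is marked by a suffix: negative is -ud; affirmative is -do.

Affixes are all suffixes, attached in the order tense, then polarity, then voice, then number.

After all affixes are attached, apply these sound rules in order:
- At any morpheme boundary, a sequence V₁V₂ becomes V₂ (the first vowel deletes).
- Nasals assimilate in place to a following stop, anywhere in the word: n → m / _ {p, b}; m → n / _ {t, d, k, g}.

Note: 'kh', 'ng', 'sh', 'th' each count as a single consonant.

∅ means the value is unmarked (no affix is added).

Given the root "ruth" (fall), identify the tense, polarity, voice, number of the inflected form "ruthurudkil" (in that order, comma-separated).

Segment: ruth-ur-ud-kil.
tense: -ur → past.
polarity: -ud → negative.
voice: ∅ → reflexive.
number: -kil → singular.

past, negative, reflexive, singular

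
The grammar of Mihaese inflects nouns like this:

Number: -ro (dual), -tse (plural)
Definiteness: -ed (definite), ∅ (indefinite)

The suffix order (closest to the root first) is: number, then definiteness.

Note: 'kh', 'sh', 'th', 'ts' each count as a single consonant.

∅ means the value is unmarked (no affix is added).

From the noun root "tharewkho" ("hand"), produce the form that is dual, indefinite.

tharewkhoro

Attach number dual -ro → tharewkhoro.
definiteness = indefinite: zero marking, form stays tharewkhoro.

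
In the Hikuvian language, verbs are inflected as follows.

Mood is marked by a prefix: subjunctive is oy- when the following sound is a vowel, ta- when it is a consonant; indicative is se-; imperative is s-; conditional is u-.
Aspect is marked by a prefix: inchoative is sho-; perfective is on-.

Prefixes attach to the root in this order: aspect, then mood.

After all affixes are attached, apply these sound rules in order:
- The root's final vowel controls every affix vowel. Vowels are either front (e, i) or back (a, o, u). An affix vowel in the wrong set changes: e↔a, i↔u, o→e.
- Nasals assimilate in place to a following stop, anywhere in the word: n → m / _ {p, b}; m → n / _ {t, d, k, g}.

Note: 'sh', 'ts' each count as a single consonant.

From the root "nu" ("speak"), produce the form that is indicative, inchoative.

Attach aspect inchoative sho- → shonu.
Attach mood indicative se- → seshonu.
Apply vowel harmony: seshonu → sashonu.
Nasal assimilation: no change.

sashonu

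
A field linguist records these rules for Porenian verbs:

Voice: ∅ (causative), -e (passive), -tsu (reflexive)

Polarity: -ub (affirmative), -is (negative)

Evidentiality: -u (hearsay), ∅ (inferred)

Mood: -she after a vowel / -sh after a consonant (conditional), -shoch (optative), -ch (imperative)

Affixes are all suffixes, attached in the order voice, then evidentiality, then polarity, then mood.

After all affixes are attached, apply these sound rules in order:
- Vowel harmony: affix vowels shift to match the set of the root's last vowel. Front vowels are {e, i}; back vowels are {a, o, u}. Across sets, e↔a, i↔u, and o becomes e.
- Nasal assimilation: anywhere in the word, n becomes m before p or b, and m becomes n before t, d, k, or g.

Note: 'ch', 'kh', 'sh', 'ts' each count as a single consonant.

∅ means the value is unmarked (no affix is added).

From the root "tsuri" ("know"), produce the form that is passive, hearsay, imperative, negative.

tsurieiisch

Attach voice passive -e → tsurie.
Attach evidentiality hearsay -u → tsurieu.
Attach polarity negative -is → tsurieuis.
Attach mood imperative -ch → tsurieuisch.
Apply vowel harmony: tsurieuisch → tsurieiisch.
Nasal assimilation: no change.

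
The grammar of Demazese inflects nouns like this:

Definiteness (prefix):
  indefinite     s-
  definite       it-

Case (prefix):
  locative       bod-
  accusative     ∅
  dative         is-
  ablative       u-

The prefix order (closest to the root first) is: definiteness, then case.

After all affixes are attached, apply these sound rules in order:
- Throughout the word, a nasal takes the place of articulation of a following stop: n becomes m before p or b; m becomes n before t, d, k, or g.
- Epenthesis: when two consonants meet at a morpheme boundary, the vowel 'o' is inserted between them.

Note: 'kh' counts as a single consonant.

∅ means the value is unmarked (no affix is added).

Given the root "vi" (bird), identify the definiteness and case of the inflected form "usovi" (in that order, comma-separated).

indefinite, ablative

Segment: u-s-vi.
definiteness: s- → indefinite.
case: u- → ablative.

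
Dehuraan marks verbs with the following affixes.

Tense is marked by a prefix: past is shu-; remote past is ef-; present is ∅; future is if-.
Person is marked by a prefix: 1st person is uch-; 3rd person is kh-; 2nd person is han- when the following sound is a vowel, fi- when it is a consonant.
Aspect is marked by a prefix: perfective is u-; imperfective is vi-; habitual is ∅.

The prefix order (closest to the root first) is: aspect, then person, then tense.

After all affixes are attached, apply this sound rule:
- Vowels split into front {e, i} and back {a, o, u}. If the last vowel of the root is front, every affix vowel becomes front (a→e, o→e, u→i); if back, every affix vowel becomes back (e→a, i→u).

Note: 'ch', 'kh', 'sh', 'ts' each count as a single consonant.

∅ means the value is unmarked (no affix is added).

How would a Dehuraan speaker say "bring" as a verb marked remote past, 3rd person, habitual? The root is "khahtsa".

afkhkhahtsa

aspect = habitual: zero marking, form stays khahtsa.
Attach person 3rd person kh- → khkhahtsa.
Attach tense remote past ef- → efkhkhahtsa.
Apply vowel harmony: efkhkhahtsa → afkhkhahtsa.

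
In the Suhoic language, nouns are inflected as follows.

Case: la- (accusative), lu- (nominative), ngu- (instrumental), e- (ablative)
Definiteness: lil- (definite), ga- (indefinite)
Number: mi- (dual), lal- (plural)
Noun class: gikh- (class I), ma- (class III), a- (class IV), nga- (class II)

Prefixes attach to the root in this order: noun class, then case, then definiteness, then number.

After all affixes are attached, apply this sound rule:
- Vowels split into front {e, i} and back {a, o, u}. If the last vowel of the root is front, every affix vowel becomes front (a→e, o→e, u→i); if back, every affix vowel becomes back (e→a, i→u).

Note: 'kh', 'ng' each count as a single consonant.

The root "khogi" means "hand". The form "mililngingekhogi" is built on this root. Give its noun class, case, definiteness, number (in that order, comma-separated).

class II, instrumental, definite, dual

Segment: mi-lil-ngu-nga-khogi.
noun class: nga- → class II.
case: ngu- → instrumental.
definiteness: lil- → definite.
number: mi- → dual.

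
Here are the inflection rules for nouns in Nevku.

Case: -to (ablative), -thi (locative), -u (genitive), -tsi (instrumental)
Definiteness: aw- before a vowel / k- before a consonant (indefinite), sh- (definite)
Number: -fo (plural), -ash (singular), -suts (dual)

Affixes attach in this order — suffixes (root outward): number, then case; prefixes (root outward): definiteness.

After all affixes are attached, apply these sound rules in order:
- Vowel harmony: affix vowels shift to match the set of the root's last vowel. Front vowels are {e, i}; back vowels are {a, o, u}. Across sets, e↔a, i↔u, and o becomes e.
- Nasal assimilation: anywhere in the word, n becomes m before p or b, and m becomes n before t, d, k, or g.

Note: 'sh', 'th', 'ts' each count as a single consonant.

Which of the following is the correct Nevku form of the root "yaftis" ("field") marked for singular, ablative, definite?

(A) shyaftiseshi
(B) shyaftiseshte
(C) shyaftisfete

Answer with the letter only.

Attach number singular -ash → yaftisash.
Attach case ablative -to → yaftisashto.
Attach definiteness definite sh- → shyaftisashto.
Apply vowel harmony: shyaftisashto → shyaftiseshte.
Nasal assimilation: no change.
So the correct form is shyaftiseshte, option (B).
(C) shyaftisfete is wrong: it uses plural instead of singular for number.
(A) shyaftiseshi is wrong: it uses genitive instead of ablative for case.

B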